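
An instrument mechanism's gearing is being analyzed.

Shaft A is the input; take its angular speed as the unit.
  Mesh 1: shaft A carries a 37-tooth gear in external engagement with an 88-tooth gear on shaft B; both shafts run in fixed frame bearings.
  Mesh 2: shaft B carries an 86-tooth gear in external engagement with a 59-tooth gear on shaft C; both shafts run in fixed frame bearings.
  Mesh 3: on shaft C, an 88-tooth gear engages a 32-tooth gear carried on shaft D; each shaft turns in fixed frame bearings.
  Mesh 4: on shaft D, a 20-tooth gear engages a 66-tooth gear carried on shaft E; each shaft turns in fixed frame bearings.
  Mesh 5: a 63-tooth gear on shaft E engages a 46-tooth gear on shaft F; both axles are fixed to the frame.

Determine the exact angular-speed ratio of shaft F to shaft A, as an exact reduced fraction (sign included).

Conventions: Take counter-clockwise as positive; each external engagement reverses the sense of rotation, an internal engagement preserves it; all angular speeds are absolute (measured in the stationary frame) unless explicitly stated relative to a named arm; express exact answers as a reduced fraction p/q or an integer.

class = fixed-axis compound train [5 meshes; 5 ratios multiply, 5 sense flips]
mesh 1 [37T→88T]: running ratio 37/88, sense −
mesh 2 [86T→59T]: running ratio 1591/2596, sense +
mesh 3 [88T→32T]: running ratio 1591/944, sense −
mesh 4 [20T→66T]: running ratio 7955/15576, sense +
mesh 5 [63T→46T]: running ratio 167055/238832, sense −
ω_out/ω_in = -167055/238832

-167055/238832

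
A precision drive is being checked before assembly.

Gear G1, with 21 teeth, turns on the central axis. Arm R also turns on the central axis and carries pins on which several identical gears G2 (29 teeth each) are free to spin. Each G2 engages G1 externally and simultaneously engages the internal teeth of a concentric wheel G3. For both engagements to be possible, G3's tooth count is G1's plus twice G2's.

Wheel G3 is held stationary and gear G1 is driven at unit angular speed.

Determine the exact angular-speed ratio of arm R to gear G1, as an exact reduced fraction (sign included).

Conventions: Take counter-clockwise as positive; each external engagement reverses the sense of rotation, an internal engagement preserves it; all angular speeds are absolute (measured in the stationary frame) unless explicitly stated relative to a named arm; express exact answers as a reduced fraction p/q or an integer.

topology: planetary set — G1 21T / G2 29T / G3 79T, arm = carrier (Willis)
ring teeth: 21 + 2·29 = 79
21(ω_sun−ω_arm) = −79(ω_ring−ω_arm),  ω_ring = 0, ω_sun = 1
21(1−ω_arm) = −79(0−ω_arm)  ⇒  100·ω_arm = 21  ⇒  ω_arm = 21/100
ω_out/ω_in = 21/100

21/100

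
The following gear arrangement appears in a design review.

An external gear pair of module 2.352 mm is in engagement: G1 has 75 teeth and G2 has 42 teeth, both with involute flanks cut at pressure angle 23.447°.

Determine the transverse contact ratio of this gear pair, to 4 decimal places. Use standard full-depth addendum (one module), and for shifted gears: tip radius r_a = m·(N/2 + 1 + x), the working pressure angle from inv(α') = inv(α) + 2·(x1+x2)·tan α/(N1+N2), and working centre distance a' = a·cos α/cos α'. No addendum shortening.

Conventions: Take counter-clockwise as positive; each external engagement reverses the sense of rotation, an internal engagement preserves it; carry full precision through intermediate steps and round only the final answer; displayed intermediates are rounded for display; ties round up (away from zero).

1.6050

topology: single-mesh involute geometry — m = 2.352, 75T/42T pair
base radii: r_b1 = 80.917197, r_b2 = 45.313630
tip radii: r_a1 = 90.552000, r_a2 = 51.744000
no profile shift: α' = α, a' = a
action lengths: √(r_a1²−r_b1²) = 40.645688, √(r_a2²−r_b2²) = 24.982323
base pitch p_b = π·m·cos α = 6.778903
CR = (40.645688 + 24.982323 − 137.592000·sin 23.44700°)/6.778903 = 1.604990
contact ratio ≈ 1.6050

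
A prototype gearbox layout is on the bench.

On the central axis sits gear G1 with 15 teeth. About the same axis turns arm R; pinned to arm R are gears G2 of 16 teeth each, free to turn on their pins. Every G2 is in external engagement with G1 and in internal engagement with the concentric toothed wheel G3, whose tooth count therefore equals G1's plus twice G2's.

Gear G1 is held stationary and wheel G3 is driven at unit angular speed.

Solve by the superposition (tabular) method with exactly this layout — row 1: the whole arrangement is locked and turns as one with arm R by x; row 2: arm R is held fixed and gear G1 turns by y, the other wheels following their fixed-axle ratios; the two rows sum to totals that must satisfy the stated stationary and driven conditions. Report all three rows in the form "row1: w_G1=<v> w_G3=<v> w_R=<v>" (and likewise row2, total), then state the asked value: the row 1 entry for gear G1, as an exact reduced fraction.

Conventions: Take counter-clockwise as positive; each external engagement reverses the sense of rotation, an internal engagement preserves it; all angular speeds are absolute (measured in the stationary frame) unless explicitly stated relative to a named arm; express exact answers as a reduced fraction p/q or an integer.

class = planetary set [G3 = 15+2·16 = 47; Willis about the carrier]
row 1 (train locked, turned with arm): all members turn x
superposition row 2 [arm held]: sun y, ring −(15/47)·y, arm 0
boundary: total ω_sun = x + y = 0 and total ω_ring = x − (15/47)·y = 1  ⇒  y = -47/62, x = 47/62
row 2 ring = −(15/47)·(-47/62) = 15/62
totals (row 1 + row 2): sun 47/62 + (-47/62) = 0, ring 47/62 + 15/62 = 1, arm 47/62 + 0 = 47/62
asked cell (row1, sun) = 47/62

row1: w_G1=47/62 w_G3=47/62 w_R=47/62
row2: w_G1=-47/62 w_G3=15/62 w_R=0
total: w_G1=0 w_G3=1 w_R=47/62
asked value: 47/62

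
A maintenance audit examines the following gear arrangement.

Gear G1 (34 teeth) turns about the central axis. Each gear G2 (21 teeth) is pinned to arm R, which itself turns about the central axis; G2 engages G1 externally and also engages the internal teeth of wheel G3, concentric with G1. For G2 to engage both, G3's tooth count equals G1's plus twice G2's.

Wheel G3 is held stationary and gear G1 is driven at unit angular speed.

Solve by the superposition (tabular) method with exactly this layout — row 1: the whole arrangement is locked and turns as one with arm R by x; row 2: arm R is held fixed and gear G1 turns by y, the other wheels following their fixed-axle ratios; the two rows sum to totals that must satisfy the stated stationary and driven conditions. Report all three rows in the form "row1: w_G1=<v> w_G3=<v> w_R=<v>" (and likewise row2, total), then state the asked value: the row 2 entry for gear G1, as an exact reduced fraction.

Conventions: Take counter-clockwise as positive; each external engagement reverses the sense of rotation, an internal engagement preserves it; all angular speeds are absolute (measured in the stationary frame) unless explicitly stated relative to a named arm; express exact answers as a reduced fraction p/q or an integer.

row1: w_G1=17/55 w_G3=17/55 w_R=17/55
row2: w_G1=38/55 w_G3=-17/55 w_R=0
total: w_G1=1 w_G3=0 w_R=17/55
asked value: 38/55

planetary set (34T centre, 21T on arm, 76T internal) — Willis relation
superposition row 1 [locked train]: every member turns x
row 2 (arm held, sun turns y): ω_ring = −(34/76)·y, ω_arm = 0
boundary: total ω_ring = x − (34/76)·y = 0 and total ω_sun = x + y = 1  ⇒  y = 38/55, x = 17/55
row 2 ring = −(34/76)·38/55 = -17/55
totals (row 1 + row 2): sun 17/55 + 38/55 = 1, ring 17/55 + (-17/55) = 0, arm 17/55 + 0 = 17/55
asked cell (row2, sun) = 38/55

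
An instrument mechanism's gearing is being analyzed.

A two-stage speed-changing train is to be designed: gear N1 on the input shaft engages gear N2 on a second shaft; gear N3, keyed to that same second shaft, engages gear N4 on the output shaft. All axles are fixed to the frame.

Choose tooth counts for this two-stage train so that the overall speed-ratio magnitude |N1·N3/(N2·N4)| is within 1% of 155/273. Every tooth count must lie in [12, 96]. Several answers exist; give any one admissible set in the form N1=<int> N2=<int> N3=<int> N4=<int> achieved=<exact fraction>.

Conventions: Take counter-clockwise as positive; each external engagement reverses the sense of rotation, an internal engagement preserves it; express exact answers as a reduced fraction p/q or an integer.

class = fixed-axis compound train [2-stage, 155/273 wanted]
target = 155/273 in lowest terms: an exact hit needs N1·N3 = k·155 and N2·N4 = k·273 for one integer k, every count in [12, 96]; additionally prefer no 1:1 stage (N1 ≠ N2, N3 ≠ N4)
k = 1…2: no 1:1-free in-range split of k·155 and k·273 into factor pairs; take k = 3
k = 3: N1·N3 = 465 = 15·31, N2·N4 = 819 = 13·63
achieved = 15·31/(13·63) = 155/273; |achieved − target| = 0 ≤ 31/5460 ✓

N1=15 N2=13 N3=31 N4=63 achieved=155/273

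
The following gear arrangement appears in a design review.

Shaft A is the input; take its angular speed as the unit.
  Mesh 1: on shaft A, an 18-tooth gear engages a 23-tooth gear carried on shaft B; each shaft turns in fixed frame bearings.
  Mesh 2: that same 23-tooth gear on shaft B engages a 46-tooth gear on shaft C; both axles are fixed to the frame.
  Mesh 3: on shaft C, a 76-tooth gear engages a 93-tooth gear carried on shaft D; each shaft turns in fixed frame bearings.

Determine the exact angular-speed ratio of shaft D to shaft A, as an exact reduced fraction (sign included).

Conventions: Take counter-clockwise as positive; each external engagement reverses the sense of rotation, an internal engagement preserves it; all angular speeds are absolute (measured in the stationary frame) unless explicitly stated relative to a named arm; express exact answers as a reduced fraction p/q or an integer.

class = fixed-axis compound train [3 meshes; 3 ratios multiply, 3 sense flips]
mesh 1 [18T→23T]: running ratio 18/23, sense −
mesh 2 [23T→46T]: running ratio 9/23, sense +
mesh 3 [76T→93T]: running ratio 228/713, sense −
ω_out/ω_in = -228/713

-228/713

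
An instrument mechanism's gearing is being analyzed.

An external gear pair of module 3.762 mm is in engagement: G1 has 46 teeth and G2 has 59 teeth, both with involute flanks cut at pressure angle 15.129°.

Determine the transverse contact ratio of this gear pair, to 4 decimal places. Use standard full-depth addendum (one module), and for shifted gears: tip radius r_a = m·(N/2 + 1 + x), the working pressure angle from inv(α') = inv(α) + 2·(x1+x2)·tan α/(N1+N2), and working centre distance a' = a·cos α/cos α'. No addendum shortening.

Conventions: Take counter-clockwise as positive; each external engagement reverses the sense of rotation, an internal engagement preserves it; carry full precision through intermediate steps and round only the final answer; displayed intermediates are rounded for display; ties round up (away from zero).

2.0878

single-mesh involute tooth geometry (46T engaging 59T at module 3.762)
base radii: r_b1 = 83.527065, r_b2 = 107.132540
tip radii: r_a1 = 90.288000, r_a2 = 114.741000
no profile shift: α' = α, a' = a
action lengths: √(r_a1²−r_b1²) = 34.280494, √(r_a2²−r_b2²) = 41.086687
base pitch p_b = π·m·cos α = 11.409044
CR = (34.280494 + 41.086687 − 197.505000·sin 15.12900°)/11.409044 = 2.087794
contact ratio ≈ 2.0878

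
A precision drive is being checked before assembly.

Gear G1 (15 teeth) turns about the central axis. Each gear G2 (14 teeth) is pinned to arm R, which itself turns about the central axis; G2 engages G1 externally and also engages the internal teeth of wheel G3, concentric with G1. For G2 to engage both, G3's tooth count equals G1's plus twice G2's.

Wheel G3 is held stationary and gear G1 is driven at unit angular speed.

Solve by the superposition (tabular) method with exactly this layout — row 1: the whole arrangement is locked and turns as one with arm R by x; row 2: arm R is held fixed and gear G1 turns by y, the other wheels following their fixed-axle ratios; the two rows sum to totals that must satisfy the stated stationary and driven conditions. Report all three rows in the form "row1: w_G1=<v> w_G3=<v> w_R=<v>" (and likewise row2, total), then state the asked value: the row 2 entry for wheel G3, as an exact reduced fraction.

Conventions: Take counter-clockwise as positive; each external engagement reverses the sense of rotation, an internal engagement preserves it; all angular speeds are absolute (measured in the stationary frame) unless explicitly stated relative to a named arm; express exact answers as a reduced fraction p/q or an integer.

row1: w_G1=15/58 w_G3=15/58 w_R=15/58
row2: w_G1=43/58 w_G3=-15/58 w_R=0
total: w_G1=1 w_G3=0 w_R=15/58
asked value: -15/58

recognized (axles ride arm R): planetary set, 15/14/43 teeth
row 1: whole set turns with the arm by x
row 2 (arm held, sun turns y): ω_ring = −(15/43)·y, ω_arm = 0
boundary: total ω_ring = x − (15/43)·y = 0 and total ω_sun = x + y = 1  ⇒  y = 43/58, x = 15/58
row 2 ring = −(15/43)·43/58 = -15/58
totals (row 1 + row 2): sun 15/58 + 43/58 = 1, ring 15/58 + (-15/58) = 0, arm 15/58 + 0 = 15/58
asked cell (row2, ring) = -15/58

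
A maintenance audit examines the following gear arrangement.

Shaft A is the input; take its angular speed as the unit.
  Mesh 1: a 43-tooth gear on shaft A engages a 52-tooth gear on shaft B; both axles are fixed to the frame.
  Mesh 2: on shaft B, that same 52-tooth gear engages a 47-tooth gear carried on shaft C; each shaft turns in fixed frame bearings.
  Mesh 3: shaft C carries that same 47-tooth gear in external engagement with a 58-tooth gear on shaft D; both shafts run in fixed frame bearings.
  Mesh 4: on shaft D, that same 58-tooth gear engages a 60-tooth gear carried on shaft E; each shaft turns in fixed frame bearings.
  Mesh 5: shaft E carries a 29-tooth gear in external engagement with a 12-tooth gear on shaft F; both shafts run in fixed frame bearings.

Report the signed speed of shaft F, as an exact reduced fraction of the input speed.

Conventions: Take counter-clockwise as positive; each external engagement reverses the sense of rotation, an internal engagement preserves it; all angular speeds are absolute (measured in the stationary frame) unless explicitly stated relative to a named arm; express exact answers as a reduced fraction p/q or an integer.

-1247/720

5-mesh fixed-axis compound train (all bearings frame-fixed)
mesh 1 [43T→52T]: |ω|/ω_in = 1×43/52 = 43/52, sense flips to −
mesh 2 [52T→47T]: |ω|/ω_in = (43/52)×52/47 = 43/47, sense flips to +
mesh 3 [47T→58T]: |ω|/ω_in = (43/47)×47/58 = 43/58, sense flips to −
mesh 4 [58T→60T]: |ω|/ω_in = (43/58)×58/60 = 43/60, sense flips to +
mesh 5 [29T→12T]: |ω|/ω_in = (43/60)×29/12 = 1247/720, sense flips to −
signed output speed (× input speed) = -1247/720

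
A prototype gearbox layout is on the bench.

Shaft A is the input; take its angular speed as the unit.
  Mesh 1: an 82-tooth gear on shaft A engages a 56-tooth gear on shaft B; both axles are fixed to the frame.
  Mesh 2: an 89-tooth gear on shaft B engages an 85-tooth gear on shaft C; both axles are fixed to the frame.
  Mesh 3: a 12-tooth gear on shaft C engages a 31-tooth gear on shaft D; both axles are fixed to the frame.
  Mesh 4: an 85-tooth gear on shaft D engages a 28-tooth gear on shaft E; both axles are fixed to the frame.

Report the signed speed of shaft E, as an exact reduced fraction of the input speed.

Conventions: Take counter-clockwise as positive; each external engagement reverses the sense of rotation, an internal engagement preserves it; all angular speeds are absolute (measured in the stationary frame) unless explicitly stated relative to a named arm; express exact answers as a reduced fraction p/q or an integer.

4-mesh fixed-axis compound train (all bearings frame-fixed)
mesh 1 [82T→56T]: |ω|/ω_in = 1×82/56 = 41/28, sense flips to −
mesh 2 [89T→85T]: |ω|/ω_in = (41/28)×89/85 = 3649/2380, sense flips to +
mesh 3 [12T→31T]: |ω|/ω_in = (3649/2380)×12/31 = 10947/18445, sense flips to −
mesh 4 [85T→28T]: |ω|/ω_in = (10947/18445)×85/28 = 10947/6076, sense flips to +
signed output speed (× input speed) = 10947/6076

10947/6076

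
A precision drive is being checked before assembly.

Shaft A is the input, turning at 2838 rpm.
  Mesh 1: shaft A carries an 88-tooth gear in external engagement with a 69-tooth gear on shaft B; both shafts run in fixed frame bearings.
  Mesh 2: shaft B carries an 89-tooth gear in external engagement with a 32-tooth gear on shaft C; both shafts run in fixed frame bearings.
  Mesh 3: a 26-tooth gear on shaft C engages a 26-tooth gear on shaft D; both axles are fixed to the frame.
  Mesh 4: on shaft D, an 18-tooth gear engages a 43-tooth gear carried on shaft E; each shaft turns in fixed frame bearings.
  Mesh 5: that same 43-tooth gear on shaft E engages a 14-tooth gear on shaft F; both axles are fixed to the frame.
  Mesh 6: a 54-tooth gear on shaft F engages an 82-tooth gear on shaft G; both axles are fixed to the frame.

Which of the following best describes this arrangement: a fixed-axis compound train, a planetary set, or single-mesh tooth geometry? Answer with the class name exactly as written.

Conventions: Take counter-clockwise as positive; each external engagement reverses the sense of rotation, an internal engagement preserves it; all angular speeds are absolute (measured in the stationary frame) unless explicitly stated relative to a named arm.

class = fixed-axis compound train [6 meshes; 6 ratios multiply, 6 sense flips]
classification: fixed-axis compound train

fixed-axis compound train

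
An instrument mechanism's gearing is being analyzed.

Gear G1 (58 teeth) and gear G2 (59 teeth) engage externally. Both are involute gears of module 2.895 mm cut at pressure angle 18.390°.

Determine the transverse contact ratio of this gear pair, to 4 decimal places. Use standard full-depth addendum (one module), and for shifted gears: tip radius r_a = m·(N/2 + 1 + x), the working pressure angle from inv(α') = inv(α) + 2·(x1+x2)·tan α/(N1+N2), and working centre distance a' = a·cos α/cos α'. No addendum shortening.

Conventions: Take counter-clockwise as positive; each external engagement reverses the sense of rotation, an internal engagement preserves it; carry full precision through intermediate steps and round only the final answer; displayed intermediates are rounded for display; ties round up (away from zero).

1.8780

recognized (one external pair, fixed centres): single-mesh tooth geometry, m = 2.895, N1 = 58, N2 = 59
base radii: r_b1 = 79.667510, r_b2 = 81.041087
tip radii: r_a1 = 86.850000, r_a2 = 88.297500
no profile shift: α' = α, a' = a
action lengths: √(r_a1²−r_b1²) = 34.583384, √(r_a2²−r_b2²) = 35.054111
base pitch p_b = π·m·cos α = 8.630444
CR = (34.583384 + 35.054111 − 169.357500·sin 18.39000°)/8.630444 = 1.878004
contact ratio ≈ 1.8780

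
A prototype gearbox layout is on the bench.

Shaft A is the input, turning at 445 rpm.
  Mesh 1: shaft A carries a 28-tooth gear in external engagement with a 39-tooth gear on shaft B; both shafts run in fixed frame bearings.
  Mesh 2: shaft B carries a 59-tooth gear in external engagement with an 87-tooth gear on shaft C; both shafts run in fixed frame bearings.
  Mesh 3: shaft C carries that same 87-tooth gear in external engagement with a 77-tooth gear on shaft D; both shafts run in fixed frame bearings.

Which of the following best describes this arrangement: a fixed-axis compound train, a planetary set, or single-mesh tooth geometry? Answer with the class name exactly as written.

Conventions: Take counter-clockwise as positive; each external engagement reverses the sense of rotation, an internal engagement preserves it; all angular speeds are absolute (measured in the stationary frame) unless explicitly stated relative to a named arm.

recognized (4 fixed axles, 3 meshes): fixed-axis compound train
classification: fixed-axis compound train

fixed-axis compound train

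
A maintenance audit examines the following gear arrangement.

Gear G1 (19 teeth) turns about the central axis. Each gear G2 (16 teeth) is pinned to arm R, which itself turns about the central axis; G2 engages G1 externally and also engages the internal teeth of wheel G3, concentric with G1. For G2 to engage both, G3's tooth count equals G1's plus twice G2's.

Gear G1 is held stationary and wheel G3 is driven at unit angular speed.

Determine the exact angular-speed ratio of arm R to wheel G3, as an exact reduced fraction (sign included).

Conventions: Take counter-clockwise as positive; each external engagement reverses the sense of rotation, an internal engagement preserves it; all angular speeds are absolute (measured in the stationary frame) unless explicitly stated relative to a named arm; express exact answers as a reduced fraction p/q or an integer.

51/70

class = planetary set [G3 = 19+2·16 = 51; Willis about the carrier]
ring teeth: 19 + 2·16 = 51
19(ω_sun−ω_arm) = −51(ω_ring−ω_arm),  ω_sun = 0, ω_ring = 1
19(0−ω_arm) = −51(1−ω_arm)  ⇒  70·ω_arm = 51  ⇒  ω_arm = 51/70
ω_out/ω_in = 51/70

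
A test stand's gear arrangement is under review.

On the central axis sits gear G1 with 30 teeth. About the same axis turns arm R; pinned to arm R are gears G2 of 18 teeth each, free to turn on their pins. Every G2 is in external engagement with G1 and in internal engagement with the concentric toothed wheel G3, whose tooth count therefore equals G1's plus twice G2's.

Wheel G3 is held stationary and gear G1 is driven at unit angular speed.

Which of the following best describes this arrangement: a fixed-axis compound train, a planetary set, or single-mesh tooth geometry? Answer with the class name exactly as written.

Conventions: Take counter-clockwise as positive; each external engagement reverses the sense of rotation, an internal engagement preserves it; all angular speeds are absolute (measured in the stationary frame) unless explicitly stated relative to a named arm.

planetary set

class = planetary set [G3 = 30+2·18 = 66; Willis about the carrier]
classification: planetary set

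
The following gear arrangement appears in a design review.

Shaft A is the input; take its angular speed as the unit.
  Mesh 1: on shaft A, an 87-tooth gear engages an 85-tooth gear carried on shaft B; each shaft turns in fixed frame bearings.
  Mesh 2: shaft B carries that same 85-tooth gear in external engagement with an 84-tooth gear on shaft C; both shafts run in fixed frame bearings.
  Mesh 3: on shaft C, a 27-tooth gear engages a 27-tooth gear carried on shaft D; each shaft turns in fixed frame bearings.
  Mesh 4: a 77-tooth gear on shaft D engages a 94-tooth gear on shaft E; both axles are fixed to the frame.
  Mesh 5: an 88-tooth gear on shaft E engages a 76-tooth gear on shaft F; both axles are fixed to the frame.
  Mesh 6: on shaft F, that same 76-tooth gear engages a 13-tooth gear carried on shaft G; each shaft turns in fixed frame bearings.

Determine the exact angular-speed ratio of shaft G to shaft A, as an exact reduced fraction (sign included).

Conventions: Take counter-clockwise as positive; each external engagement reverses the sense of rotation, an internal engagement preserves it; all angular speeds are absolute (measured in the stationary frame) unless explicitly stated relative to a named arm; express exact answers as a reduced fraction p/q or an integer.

3509/611

class = fixed-axis compound train [6 meshes; 6 ratios multiply, 6 sense flips]
mesh 1 [87T→85T]: running ratio 87/85, sense −
mesh 2 [85T→84T]: running ratio 29/28, sense +
mesh 3 [27T→27T]: running ratio 29/28, sense −
mesh 4 [77T→94T]: running ratio 319/376, sense +
mesh 5 [88T→76T]: running ratio 3509/3572, sense −
mesh 6 [76T→13T]: running ratio 3509/611, sense +
ω_out/ω_in = 3509/611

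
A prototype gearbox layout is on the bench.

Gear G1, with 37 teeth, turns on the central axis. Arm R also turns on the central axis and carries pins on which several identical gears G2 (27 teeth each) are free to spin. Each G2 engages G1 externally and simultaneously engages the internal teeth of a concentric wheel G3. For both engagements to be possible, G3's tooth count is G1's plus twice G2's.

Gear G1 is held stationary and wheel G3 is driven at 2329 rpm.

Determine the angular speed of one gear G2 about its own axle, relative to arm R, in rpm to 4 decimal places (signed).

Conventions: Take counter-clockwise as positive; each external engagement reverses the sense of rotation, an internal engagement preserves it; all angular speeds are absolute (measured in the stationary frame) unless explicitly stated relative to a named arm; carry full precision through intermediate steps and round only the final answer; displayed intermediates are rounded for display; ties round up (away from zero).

topology: planetary set — G1 37T / G2 27T / G3 91T, arm = carrier (Willis)
normalise by the input: solve with ω_ring = 1, then scale by 2329 rpm
ring teeth: 37 + 2·27 = 91
37(ω_sun−ω_arm) = −91(ω_ring−ω_arm),  ω_sun = 0, ω_ring = 1
37(0−ω_arm) = −91(1−ω_arm)  ⇒  128·ω_arm = 91  ⇒  ω_arm = 91/128
sun–planet mesh: 37·(0−91/128) = −27·(ω_p−ω_arm)  ⇒  ω_p−ω_arm = 3367/3456
scale: ω_p−ω_arm = 3367/3456 × 2329 rpm = +2269.0229 rpm

+2269.0229 rpm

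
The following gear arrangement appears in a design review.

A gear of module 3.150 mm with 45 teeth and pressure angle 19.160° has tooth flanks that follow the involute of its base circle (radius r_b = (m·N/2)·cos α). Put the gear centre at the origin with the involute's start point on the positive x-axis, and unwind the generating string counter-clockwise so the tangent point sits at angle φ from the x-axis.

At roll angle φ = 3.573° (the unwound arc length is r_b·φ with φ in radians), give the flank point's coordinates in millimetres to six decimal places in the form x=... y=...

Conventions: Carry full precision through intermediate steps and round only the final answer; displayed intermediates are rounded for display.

recognized (one wheel, involute flank): single-mesh tooth geometry, m = 3.150, N = 45
pitch radius r_p = m·N/2 = 3.150·45/2 = 70.875000
base radius r_b = r_p·cos α = 70.875000·cos 19.160° = 66.948931
roll angle φ = 3.573° = 0.06236061 rad
x = r_b·(cos φ + φ·sin φ) = 67.078982
y = r_b·(sin φ − φ·cos φ) = 0.005410

x=67.078982 y=0.005410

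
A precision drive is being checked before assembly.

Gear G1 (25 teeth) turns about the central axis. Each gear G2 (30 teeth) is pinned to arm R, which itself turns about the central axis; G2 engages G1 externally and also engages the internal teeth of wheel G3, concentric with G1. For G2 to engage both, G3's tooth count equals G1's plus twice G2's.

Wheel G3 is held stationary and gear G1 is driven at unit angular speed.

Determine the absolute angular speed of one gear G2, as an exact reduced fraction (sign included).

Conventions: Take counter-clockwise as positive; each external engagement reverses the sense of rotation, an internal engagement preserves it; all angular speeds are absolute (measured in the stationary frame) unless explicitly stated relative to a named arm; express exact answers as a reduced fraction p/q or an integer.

-5/12

planetary set (25T centre, 30T on arm, 85T internal) — Willis relation
ring teeth: 25 + 2·30 = 85
25(ω_sun−ω_arm) = −85(ω_ring−ω_arm),  ω_ring = 0, ω_sun = 1
25(1−ω_arm) = −85(0−ω_arm)  ⇒  110·ω_arm = 25  ⇒  ω_arm = 5/22
sun–planet mesh: 25·(1−5/22) = −30·(ω_p−ω_arm)  ⇒  ω_p−ω_arm = -85/132
ω_p = 5/22 − 85/132 = -5/12
exact speed ratio = -5/12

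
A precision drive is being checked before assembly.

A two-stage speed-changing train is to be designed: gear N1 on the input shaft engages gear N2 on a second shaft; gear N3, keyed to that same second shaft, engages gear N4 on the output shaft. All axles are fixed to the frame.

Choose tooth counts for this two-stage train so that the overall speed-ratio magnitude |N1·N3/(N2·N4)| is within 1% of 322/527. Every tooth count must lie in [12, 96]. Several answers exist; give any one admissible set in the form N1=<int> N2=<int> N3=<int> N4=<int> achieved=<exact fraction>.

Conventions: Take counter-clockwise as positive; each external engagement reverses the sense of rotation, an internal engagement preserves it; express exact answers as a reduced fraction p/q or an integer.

N1=14 N2=17 N3=23 N4=31 achieved=322/527

2-stage fixed-axis compound train for ratio 322/527
target = 322/527 in lowest terms: an exact hit needs N1·N3 = k·322 and N2·N4 = k·527 for one integer k, every count in [12, 96]; additionally prefer no 1:1 stage (N1 ≠ N2, N3 ≠ N4)
k = 1: N1·N3 = 322 = 14·23, N2·N4 = 527 = 17·31
achieved = 14·23/(17·31) = 322/527; |achieved − target| = 0 ≤ 161/26350 ✓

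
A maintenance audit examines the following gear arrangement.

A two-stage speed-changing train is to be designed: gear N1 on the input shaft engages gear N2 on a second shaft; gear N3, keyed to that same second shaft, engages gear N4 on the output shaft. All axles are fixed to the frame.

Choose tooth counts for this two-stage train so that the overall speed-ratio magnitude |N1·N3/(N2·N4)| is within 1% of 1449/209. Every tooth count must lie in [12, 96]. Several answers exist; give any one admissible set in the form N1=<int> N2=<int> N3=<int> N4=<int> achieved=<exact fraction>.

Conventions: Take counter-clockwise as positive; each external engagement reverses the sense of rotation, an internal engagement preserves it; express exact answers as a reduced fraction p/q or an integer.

class = fixed-axis compound train [2-stage, 1449/209 wanted]
target = 1449/209 in lowest terms: an exact hit needs N1·N3 = k·1449 and N2·N4 = k·209 for one integer k, every count in [12, 96]; additionally prefer no 1:1 stage (N1 ≠ N2, N3 ≠ N4)
k = 1: no 1:1-free in-range split of k·1449 and k·209 into factor pairs; take k = 2
k = 2: N1·N3 = 2898 = 42·69, N2·N4 = 418 = 19·22
achieved = 42·69/(19·22) = 1449/209; |achieved − target| = 0 ≤ 1449/20900 ✓

N1=42 N2=19 N3=69 N4=22 achieved=1449/209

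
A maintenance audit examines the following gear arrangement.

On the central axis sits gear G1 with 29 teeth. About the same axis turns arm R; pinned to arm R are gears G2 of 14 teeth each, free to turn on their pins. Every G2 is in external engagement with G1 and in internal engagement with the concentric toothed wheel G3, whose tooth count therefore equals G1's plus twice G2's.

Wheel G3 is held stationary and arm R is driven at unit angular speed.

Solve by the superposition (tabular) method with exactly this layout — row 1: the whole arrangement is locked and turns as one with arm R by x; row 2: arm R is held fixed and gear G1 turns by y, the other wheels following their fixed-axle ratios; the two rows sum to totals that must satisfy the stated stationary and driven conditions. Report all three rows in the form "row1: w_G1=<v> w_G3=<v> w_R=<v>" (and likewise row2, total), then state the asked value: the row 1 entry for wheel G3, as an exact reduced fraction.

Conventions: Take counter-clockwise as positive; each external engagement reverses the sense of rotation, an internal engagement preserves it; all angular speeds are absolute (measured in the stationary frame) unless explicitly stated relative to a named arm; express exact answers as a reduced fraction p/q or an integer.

row1: w_G1=1 w_G3=1 w_R=1
row2: w_G1=57/29 w_G3=-1 w_R=0
total: w_G1=86/29 w_G3=0 w_R=1
asked value: 1

class = planetary set [G3 = 29+2·14 = 57; Willis about the carrier]
row 1 (train locked, turned with arm): all members turn x
row 2 — arm fixed, fixed-axis ratios: sun y, ring −(29/57)·y, arm 0
boundary: total ω_ring = x − (29/57)·y = 0 and total ω_arm = x = 1  ⇒  y = 57/29, x = 1
row 2 ring = −(29/57)·57/29 = -1
totals (row 1 + row 2): sun 1 + 57/29 = 86/29, ring 1 + (-1) = 0, arm 1 + 0 = 1
asked cell (row1, ring) = 1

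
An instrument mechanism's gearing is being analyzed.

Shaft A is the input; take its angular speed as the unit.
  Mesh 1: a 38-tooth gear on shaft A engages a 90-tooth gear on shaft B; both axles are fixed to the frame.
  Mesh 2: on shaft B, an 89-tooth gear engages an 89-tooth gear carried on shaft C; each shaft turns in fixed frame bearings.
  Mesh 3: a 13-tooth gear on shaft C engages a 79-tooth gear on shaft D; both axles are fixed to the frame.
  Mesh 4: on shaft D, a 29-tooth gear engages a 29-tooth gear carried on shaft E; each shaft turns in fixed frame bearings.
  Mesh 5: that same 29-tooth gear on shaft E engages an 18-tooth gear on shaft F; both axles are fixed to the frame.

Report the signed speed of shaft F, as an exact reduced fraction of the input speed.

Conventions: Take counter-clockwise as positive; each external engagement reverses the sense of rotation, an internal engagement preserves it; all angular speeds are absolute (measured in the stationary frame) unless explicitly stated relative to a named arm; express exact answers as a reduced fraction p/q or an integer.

5-mesh fixed-axis compound train (all bearings frame-fixed)
mesh 1 [38T→90T]: |ω|/ω_in = 1×38/90 = 19/45, sense flips to −
mesh 2 [89T→89T]: |ω|/ω_in = (19/45)×89/89 = 19/45, sense flips to +
mesh 3 [13T→79T]: |ω|/ω_in = (19/45)×13/79 = 247/3555, sense flips to −
mesh 4 [29T→29T]: |ω|/ω_in = (247/3555)×29/29 = 247/3555, sense flips to +
mesh 5 [29T→18T]: |ω|/ω_in = (247/3555)×29/18 = 7163/63990, sense flips to −
signed output speed (× input speed) = -7163/63990

-7163/63990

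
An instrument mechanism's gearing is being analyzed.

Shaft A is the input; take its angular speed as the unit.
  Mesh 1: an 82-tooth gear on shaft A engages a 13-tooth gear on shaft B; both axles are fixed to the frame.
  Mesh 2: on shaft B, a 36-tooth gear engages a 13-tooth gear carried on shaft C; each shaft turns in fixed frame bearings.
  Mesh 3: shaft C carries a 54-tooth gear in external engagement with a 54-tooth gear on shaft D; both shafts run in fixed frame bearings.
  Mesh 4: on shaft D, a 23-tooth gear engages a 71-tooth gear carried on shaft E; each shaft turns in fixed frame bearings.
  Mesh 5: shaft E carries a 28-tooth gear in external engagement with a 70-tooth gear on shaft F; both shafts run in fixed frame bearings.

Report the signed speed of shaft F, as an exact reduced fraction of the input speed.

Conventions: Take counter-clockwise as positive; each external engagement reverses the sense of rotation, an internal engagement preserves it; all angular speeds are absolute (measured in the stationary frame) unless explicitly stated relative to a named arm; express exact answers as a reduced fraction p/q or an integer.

5-mesh fixed-axis compound train (all bearings frame-fixed)
mesh 1 [82T→13T]: |ω|/ω_in = 1×82/13 = 82/13, sense flips to −
mesh 2 [36T→13T]: |ω|/ω_in = (82/13)×36/13 = 2952/169, sense flips to +
mesh 3 [54T→54T]: |ω|/ω_in = (2952/169)×54/54 = 2952/169, sense flips to −
mesh 4 [23T→71T]: |ω|/ω_in = (2952/169)×23/71 = 67896/11999, sense flips to +
mesh 5 [28T→70T]: |ω|/ω_in = (67896/11999)×28/70 = 135792/59995, sense flips to −
signed output speed (× input speed) = -135792/59995

-135792/59995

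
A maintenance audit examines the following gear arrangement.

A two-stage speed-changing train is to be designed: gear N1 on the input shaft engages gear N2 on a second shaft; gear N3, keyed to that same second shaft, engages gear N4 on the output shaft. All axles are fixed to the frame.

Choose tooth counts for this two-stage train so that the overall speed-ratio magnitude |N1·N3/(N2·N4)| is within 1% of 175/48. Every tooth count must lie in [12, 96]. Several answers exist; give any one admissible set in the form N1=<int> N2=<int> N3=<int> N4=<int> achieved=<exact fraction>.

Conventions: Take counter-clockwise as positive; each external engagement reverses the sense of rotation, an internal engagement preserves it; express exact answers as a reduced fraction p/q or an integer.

2-stage fixed-axis compound train for ratio 175/48
target = 175/48 in lowest terms: an exact hit needs N1·N3 = k·175 and N2·N4 = k·48 for one integer k, every count in [12, 96]; additionally prefer no 1:1 stage (N1 ≠ N2, N3 ≠ N4)
k = 1…2: no 1:1-free in-range split of k·175 and k·48 into factor pairs; take k = 3
k = 3: N1·N3 = 525 = 15·35, N2·N4 = 144 = 12·12
achieved = 15·35/(12·12) = 175/48; |achieved − target| = 0 ≤ 7/192 ✓

N1=15 N2=12 N3=35 N4=12 achieved=175/48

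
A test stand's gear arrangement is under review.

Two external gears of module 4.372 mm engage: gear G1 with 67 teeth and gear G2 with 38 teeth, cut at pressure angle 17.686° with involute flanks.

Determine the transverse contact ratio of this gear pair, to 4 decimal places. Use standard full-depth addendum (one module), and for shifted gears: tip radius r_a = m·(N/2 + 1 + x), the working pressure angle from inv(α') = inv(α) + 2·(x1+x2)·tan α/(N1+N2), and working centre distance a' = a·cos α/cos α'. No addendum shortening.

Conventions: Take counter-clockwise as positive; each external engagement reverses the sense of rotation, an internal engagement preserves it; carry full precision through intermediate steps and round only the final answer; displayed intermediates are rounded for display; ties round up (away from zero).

topology: single-mesh involute geometry — m = 4.372, 67T/38T pair
base radii: r_b1 = 139.539582, r_b2 = 79.141853
tip radii: r_a1 = 150.834000, r_a2 = 87.440000
no profile shift: α' = α, a' = a
action lengths: √(r_a1²−r_b1²) = 57.267797, √(r_a2²−r_b2²) = 37.179575
base pitch p_b = π·m·cos α = 13.085866
CR = (57.267797 + 37.179575 − 229.530000·sin 17.68600°)/13.085866 = 1.888763
contact ratio ≈ 1.8888

1.8888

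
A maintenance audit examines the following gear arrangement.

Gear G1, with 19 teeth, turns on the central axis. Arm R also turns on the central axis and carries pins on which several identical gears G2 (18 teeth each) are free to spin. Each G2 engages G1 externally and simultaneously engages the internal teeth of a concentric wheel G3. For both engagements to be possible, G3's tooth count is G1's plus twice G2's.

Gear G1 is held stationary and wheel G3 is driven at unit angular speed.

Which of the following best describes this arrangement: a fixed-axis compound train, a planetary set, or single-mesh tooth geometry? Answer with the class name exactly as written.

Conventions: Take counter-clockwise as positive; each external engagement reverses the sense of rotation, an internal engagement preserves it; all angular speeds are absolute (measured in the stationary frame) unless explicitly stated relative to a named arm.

recognized (axles ride arm R): planetary set, 19/18/55 teeth
classification: planetary set

planetary set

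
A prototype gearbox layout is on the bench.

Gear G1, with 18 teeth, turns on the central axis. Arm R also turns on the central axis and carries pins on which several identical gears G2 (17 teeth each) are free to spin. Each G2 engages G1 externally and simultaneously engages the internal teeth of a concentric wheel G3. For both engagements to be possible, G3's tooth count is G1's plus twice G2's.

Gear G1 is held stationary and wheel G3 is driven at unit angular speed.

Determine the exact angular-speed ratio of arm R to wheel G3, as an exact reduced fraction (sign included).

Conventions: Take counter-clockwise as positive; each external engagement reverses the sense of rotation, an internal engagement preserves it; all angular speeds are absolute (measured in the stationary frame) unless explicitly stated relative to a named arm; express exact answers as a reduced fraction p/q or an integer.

26/35

topology: planetary set — G1 18T / G2 17T / G3 52T, arm = carrier (Willis)
ring teeth: 18 + 2·17 = 52
18(ω_sun−ω_arm) = −52(ω_ring−ω_arm),  ω_sun = 0, ω_ring = 1
18(0−ω_arm) = −52(1−ω_arm)  ⇒  70·ω_arm = 52  ⇒  ω_arm = 26/35
ω_out/ω_in = 26/35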